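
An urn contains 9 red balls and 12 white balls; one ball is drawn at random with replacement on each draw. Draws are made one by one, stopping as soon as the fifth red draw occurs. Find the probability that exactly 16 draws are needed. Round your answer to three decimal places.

0.042

Y = trial on which the fifth success occurs; negative binomial, r=5, p=0.428571.
P(Y=16) = C(15,4) · p^5 · (1−p)^11
= 1365 · 0.014458 · 0.0021212 = 0.04186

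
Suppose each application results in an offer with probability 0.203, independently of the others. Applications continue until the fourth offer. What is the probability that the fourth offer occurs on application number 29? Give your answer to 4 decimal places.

0.0191

Y = trial on which the fourth success occurs; negative binomial, r=4, p=0.203.
P(Y=29) = C(28,3) · p^4 · (1−p)^25
= 3276 · 0.0016982 · 0.0034392 = 0.019133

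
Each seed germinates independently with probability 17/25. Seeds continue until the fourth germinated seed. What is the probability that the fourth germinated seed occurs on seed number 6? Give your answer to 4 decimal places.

Y = trial on which the fourth success occurs; negative binomial, r=4, p=0.68.
P(Y=6) = C(5,3) · p^4 · (1−p)^2
= 10 · 0.21381 · 0.1024 = 0.218945

0.2189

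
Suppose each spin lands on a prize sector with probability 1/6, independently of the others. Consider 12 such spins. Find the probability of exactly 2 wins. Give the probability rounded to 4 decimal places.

0.2961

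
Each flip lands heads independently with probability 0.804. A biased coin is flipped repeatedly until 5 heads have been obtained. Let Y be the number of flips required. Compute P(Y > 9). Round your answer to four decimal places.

Needing more than 9 flips ⇔ fewer than 5 successes in the first 9. With X ~ Binomial(9, 0.804), P(Y > 9) = P(X ≤ 4).
  k=0: C(9,0)·0.804^0·0.196^9 = 0.000000
  k=1: C(9,1)·0.804^1·0.196^8 = 0.000016
  k=2: C(9,2)·0.804^2·0.196^7 = 0.000259
  k=3: C(9,3)·0.804^3·0.196^6 = 0.002475
  k=4: C(9,4)·0.804^4·0.196^5 = 0.015229
P(X ≤ 4) = 0.017979

0.0180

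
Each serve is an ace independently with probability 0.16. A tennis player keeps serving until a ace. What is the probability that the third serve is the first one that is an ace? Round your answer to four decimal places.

0.1129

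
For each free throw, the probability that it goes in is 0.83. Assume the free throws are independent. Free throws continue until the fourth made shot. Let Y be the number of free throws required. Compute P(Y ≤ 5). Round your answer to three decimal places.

0.797

Finishing within 5 free throws ⇔ at least 4 successes in the first 5. With X ~ Binomial(5, 0.83), P(Y ≤ 5) = 1 − P(X ≤ 3).
  k=0: C(5,0)·0.83^0·0.17^5 = 0.00014
  k=1: C(5,1)·0.83^1·0.17^4 = 0.00347
  k=2: C(5,2)·0.83^2·0.17^3 = 0.03385
  k=3: C(5,3)·0.83^3·0.17^2 = 0.16525
1 − 0.20270 = 0.79730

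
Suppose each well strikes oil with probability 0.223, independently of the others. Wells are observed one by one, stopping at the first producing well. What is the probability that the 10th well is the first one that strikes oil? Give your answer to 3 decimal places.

0.023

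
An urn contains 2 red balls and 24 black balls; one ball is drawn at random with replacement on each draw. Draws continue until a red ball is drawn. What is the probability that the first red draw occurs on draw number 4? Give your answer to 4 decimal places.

Geometric (trials to first success), p = 0.076923.
P(Y = 4) = (1−p)^3 · p = 0.78653 · 0.076923 = 0.060502

0.0605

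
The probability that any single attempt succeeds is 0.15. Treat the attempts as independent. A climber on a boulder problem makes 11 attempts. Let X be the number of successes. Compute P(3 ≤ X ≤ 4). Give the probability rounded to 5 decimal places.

0.20530

X ~ Binomial(11, 0.15); P(3 ≤ X ≤ 4) = Σ C(11,k) p^k (1−p)^(11−k) over k:
  k=3: C(11,3)·0.15^3·0.85^8 = 0.1517432
  k=4: C(11,4)·0.15^4·0.85^7 = 0.0535564
Total = 0.2052996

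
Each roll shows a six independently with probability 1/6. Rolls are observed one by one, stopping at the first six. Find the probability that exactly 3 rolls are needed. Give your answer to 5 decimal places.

Geometric (trials to first success), p = 0.166667.
P(Y = 3) = (1−p)^2 · p = 0.69444 · 0.166667 = 0.1157407

0.11574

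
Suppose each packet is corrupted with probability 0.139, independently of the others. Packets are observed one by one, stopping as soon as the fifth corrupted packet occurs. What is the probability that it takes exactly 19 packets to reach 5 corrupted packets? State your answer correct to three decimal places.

0.020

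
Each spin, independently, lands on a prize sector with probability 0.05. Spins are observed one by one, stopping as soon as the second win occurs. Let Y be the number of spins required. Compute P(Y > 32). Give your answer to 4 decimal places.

0.5200

Needing more than 32 spins ⇔ fewer than 2 successes in the first 32. With X ~ Binomial(32, 0.05), P(Y > 32) = P(X ≤ 1).
  k=0: C(32,0)·0.05^0·0.95^32 = 0.193711
  k=1: C(32,1)·0.05^1·0.95^31 = 0.326251
P(X ≤ 1) = 0.519962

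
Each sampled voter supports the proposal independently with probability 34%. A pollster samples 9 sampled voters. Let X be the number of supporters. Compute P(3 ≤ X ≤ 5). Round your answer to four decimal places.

0.5924

X ~ Binomial(9, 0.34); P(3 ≤ X ≤ 5) = Σ C(9,k) p^k (1−p)^(9−k) over k:
  k=3: C(9,3)·0.34^3·0.66^6 = 0.272885
  k=4: C(9,4)·0.34^4·0.66^5 = 0.210866
  k=5: C(9,5)·0.34^5·0.66^4 = 0.108628
Total = 0.592378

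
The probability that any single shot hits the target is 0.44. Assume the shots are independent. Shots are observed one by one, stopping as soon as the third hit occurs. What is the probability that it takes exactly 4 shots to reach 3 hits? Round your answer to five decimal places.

Y = trial on which the third success occurs; negative binomial, r=3, p=0.44.
P(Y=4) = C(3,2) · p^3 · (1−p)^1
= 3 · 0.085184 · 0.56 = 0.1431091

0.14311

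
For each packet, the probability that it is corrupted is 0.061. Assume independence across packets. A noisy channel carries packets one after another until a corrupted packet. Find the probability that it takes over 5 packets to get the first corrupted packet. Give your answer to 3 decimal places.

0.730

Y = number of packets to the first success; geometric, p = 0.061.
P(Y > 5) = P(first 5 all fail) = (1−p)^5 = 0.73001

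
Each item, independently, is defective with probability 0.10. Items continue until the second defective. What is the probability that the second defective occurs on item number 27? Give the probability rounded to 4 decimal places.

Y = trial on which the second success occurs; negative binomial, r=2, p=0.10.
P(Y=27) = C(26,1) · p^2 · (1−p)^25
= 26 · 0.01 · 0.07179 = 0.018665

0.0187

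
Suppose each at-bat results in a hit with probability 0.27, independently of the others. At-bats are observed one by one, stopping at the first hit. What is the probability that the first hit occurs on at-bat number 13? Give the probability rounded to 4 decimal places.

Geometric (trials to first success), p = 0.27.
P(Y = 13) = (1−p)^12 · p = 0.022902 · 0.27 = 0.006184

0.0062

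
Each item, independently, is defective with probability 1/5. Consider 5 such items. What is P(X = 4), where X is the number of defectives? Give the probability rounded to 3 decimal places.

X ~ Binomial(n=5, p=0.20).
P(X=4) = C(5,4) · p^4 · (1−p)^1
= 5 · 0.0016 · 0.8 = 0.00640

0.006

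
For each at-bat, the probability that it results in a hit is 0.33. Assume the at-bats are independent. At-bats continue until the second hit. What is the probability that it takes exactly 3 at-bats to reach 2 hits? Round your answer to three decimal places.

0.146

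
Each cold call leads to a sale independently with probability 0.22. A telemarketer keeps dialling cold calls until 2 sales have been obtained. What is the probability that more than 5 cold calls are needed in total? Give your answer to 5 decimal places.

Needing more than 5 cold calls ⇔ fewer than 2 successes in the first 5. With X ~ Binomial(5, 0.22), P(Y > 5) = P(X ≤ 1).
  k=0: C(5,0)·0.22^0·0.78^5 = 0.2887174
  k=1: C(5,1)·0.22^1·0.78^4 = 0.4071656
P(X ≤ 1) = 0.6958831

0.69588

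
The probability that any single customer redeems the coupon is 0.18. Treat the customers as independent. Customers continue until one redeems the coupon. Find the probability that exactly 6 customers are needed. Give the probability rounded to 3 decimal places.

Geometric (trials to first success), p = 0.18.
P(Y = 6) = (1−p)^5 · p = 0.37074 · 0.18 = 0.06673

0.067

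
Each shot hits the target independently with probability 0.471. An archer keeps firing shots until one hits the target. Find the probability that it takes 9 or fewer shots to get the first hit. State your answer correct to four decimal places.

0.9968

Y = number of shots to the first success; geometric, p = 0.471.
P(Y ≤ 9) = 1 − (1−p)^9 = 1 − 0.003244 = 0.996756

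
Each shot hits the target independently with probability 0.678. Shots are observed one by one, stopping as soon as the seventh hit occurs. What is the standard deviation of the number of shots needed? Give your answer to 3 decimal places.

2.214

Y = total shots until the seventh success; negative binomial with r=7, p=0.678.
SD(Y) = √[r(1−p)/p²] = √(4.90337) = 2.21436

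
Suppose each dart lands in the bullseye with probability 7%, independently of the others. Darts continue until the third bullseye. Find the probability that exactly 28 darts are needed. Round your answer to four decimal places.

0.0196

Y = trial on which the third success occurs; negative binomial, r=3, p=0.07.
P(Y=28) = C(27,2) · p^3 · (1−p)^25
= 351 · 0.000343 · 0.16296 = 0.019619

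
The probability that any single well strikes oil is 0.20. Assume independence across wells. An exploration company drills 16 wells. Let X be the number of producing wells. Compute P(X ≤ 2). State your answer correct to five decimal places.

X ~ Binomial(16, 0.20); P(X ≤ 2) = Σ C(16,k) p^k (1−p)^(16−k) over k:
  k=0: C(16,0)·0.20^0·0.80^16 = 0.0281475
  k=1: C(16,1)·0.20^1·0.80^15 = 0.1125900
  k=2: C(16,2)·0.20^2·0.80^14 = 0.2111062
Total = 0.3518437

0.35184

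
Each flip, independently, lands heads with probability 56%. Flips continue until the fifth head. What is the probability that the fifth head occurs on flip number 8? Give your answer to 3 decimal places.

Y = trial on which the fifth success occurs; negative binomial, r=5, p=0.56.
P(Y=8) = C(7,4) · p^5 · (1−p)^3
= 35 · 0.055073 · 0.085184 = 0.16420

0.164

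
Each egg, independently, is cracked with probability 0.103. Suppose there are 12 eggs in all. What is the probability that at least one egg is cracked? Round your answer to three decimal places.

0.729

P(at least one) = 1 − P(none) = 1 − (1 − 0.103)^12
= 1 − 0.27134 = 0.72866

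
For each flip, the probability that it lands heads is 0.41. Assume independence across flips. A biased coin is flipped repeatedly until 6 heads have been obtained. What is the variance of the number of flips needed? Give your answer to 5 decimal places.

21.05889

Y = total flips until the sixth success; negative binomial with r=6, p=0.41.
Var(Y) = r(1−p)/p² = 6·0.59 / 0.41² = 21.0588935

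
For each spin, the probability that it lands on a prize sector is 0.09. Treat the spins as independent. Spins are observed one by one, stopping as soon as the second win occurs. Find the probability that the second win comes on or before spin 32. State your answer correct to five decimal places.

Finishing within 32 spins ⇔ at least 2 successes in the first 32. With X ~ Binomial(32, 0.09), P(Y ≤ 32) = 1 − P(X ≤ 1).
  k=0: C(32,0)·0.09^0·0.91^32 = 0.0489018
  k=1: C(32,1)·0.09^1·0.91^31 = 0.1547660
1 − 0.2036678 = 0.7963322

0.79633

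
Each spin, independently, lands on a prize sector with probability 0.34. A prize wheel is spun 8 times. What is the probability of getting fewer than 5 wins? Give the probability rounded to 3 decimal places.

X ~ Binomial(8, 0.34); P(X ≤ 4) = Σ C(8,k) p^k (1−p)^(8−k) over k:
  k=0: C(8,0)·0.34^0·0.66^8 = 0.03600
  k=1: C(8,1)·0.34^1·0.66^7 = 0.14838
  k=2: C(8,2)·0.34^2·0.66^6 = 0.26753
  k=3: C(8,3)·0.34^3·0.66^5 = 0.27564
  k=4: C(8,4)·0.34^4·0.66^4 = 0.17750
Total = 0.90506

0.905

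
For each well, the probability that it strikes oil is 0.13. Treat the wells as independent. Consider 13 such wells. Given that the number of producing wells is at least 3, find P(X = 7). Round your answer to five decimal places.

0.00200

X ~ Binomial(13, 0.13). Want P(X=7 | X≥3) = P(X=7) / P(X≥3).
P(X=7) = C(13,7)·0.13^7·0.87^6 = 0.0004669
P(X≥3) = 1 − 0.1635876 − 0.3177735 − 0.2849004 = 0.2337385
Ratio = 0.0004669 / 0.2337385 = 0.0019976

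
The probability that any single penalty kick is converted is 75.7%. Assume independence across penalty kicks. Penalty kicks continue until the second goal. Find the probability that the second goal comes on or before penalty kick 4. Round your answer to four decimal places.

Finishing within 4 penalty kicks ⇔ at least 2 successes in the first 4. With X ~ Binomial(4, 0.757), P(Y ≤ 4) = 1 − P(X ≤ 1).
  k=0: C(4,0)·0.757^0·0.243^4 = 0.003487
  k=1: C(4,1)·0.757^1·0.243^3 = 0.043448
1 − 0.046935 = 0.953065

0.9531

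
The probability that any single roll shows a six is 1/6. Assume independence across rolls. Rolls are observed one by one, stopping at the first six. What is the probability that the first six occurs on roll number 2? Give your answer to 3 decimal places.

Geometric (trials to first success), p = 0.166667.
P(Y = 2) = (1−p)^1 · p = 0.83333 · 0.166667 = 0.13889

0.139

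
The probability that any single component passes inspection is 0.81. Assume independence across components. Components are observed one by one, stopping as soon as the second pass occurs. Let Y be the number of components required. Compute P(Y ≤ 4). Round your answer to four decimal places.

Finishing within 4 components ⇔ at least 2 successes in the first 4. With X ~ Binomial(4, 0.81), P(Y ≤ 4) = 1 − P(X ≤ 1).
  k=0: C(4,0)·0.81^0·0.19^4 = 0.001303
  k=1: C(4,1)·0.81^1·0.19^3 = 0.022223
1 − 0.023526 = 0.976474

0.9765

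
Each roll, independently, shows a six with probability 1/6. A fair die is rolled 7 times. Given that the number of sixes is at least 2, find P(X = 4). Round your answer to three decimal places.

0.047

X ~ Binomial(7, 0.166667). Want P(X=4 | X≥2) = P(X=4) / P(X≥2).
P(X=4) = C(7,4)·0.166667^4·0.833333^3 = 0.01563
P(X≥2) = 1 − 0.27908 − 0.39071 = 0.33020
Ratio = 0.01563 / 0.33020 = 0.04733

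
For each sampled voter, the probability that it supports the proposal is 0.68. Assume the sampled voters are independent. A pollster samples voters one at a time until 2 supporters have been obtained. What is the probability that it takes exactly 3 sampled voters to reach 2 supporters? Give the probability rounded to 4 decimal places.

Y = trial on which the second success occurs; negative binomial, r=2, p=0.68.
P(Y=3) = C(2,1) · p^2 · (1−p)^1
= 2 · 0.4624 · 0.32 = 0.295936

0.2959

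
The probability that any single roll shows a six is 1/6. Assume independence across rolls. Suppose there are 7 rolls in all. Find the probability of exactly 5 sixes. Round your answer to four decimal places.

X ~ Binomial(n=7, p=0.166667).
P(X=5) = C(7,5) · p^5 · (1−p)^2
= 21 · 0.0001286 · 0.69444 = 0.001875

0.0019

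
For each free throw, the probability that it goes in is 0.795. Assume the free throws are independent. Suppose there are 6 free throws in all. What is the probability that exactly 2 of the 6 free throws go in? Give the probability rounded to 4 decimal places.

X ~ Binomial(n=6, p=0.795).
P(X=2) = C(6,2) · p^2 · (1−p)^4
= 15 · 0.63202 · 0.0017661 = 0.016743

0.0167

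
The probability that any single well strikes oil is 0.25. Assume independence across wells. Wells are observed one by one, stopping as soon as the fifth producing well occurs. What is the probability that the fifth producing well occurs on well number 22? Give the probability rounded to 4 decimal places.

Y = trial on which the fifth success occurs; negative binomial, r=5, p=0.25.
P(Y=22) = C(21,4) · p^5 · (1−p)^17
= 5985 · 0.00097656 · 0.0075169 = 0.043934

0.0439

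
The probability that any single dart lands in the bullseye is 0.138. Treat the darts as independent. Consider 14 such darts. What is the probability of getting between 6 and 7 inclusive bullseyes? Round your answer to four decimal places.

0.0075

X ~ Binomial(14, 0.138); P(6 ≤ X ≤ 7) = Σ C(14,k) p^k (1−p)^(14−k) over k:
  k=6: C(14,6)·0.138^6·0.862^8 = 0.006322
  k=7: C(14,7)·0.138^7·0.862^7 = 0.001157
Total = 0.007479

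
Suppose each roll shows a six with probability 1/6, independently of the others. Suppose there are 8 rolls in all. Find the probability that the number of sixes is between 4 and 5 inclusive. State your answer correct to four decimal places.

0.0302

X ~ Binomial(8, 0.166667); P(4 ≤ X ≤ 5) = Σ C(8,k) p^k (1−p)^(8−k) over k:
  k=4: C(8,4)·0.166667^4·0.833333^4 = 0.026048
  k=5: C(8,5)·0.166667^5·0.833333^3 = 0.004168
Total = 0.030215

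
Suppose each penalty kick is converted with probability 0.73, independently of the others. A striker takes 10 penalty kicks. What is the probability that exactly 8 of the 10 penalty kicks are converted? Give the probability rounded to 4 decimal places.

X ~ Binomial(n=10, p=0.73).
P(X=8) = C(10,8) · p^8 · (1−p)^2
= 45 · 0.080646 · 0.0729 = 0.264559

0.2646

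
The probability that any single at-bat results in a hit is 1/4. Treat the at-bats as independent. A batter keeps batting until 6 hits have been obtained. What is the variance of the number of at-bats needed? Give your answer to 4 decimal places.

72.0000

Y = total at-bats until the sixth success; negative binomial with r=6, p=0.25.
Var(Y) = r(1−p)/p² = 6·0.75 / 0.25² = 72.000000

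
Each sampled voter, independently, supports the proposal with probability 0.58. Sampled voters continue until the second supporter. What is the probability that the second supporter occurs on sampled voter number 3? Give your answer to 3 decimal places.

Y = trial on which the second success occurs; negative binomial, r=2, p=0.58.
P(Y=3) = C(2,1) · p^2 · (1−p)^1
= 2 · 0.3364 · 0.42 = 0.28258

0.283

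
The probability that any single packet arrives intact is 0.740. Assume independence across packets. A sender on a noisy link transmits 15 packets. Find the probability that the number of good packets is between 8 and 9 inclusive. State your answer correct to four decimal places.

X ~ Binomial(15, 0.74); P(8 ≤ X ≤ 9) = Σ C(15,k) p^k (1−p)^(15−k) over k:
  k=8: C(15,8)·0.74^8·0.26^7 = 0.046475
  k=9: C(15,9)·0.74^9·0.26^6 = 0.102880
Total = 0.149354

0.1494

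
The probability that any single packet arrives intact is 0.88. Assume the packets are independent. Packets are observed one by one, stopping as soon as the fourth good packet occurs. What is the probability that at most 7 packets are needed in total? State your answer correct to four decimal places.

0.9946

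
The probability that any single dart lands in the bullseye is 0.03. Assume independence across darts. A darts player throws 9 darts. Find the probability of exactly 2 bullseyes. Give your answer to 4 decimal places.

0.0262

X ~ Binomial(n=9, p=0.03).
P(X=2) = C(9,2) · p^2 · (1−p)^7
= 36 · 0.0009 · 0.80798 = 0.026179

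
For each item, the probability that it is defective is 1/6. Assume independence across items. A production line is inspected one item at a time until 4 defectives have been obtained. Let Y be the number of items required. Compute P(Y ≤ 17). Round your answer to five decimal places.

0.31128

Finishing within 17 items ⇔ at least 4 successes in the first 17. With X ~ Binomial(17, 0.166667), P(Y ≤ 17) = 1 − P(X ≤ 3).
  k=0: C(17,0)·0.166667^0·0.833333^17 = 0.0450732
  k=1: C(17,1)·0.166667^1·0.833333^16 = 0.1532490
  k=2: C(17,2)·0.166667^2·0.833333^15 = 0.2451984
  k=3: C(17,3)·0.166667^3·0.833333^14 = 0.2451984
1 − 0.6887192 = 0.3112808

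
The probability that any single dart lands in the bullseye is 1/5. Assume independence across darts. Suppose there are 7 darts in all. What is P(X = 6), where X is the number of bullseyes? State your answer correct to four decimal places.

X ~ Binomial(n=7, p=0.20).
P(X=6) = C(7,6) · p^6 · (1−p)^1
= 7 · 6.4e-05 · 0.8 = 0.000358

0.0004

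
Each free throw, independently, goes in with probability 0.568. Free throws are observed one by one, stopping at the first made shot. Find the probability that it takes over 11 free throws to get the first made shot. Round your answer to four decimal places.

0.0001

Y = number of free throws to the first success; geometric, p = 0.568.
P(Y > 11) = P(first 11 all fail) = (1−p)^11 = 0.000098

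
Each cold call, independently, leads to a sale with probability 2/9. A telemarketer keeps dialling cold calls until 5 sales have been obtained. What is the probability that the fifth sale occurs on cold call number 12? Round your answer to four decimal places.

0.0308

Y = trial on which the fifth success occurs; negative binomial, r=5, p=0.222222.
P(Y=12) = C(11,4) · p^5 · (1−p)^7
= 330 · 0.00054192 · 0.17218 = 0.030792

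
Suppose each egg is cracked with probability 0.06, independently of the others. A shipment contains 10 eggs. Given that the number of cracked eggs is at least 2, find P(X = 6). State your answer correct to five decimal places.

X ~ Binomial(10, 0.06). Want P(X=6 | X≥2) = P(X=6) / P(X≥2).
P(X=6) = C(10,6)·0.06^6·0.94^4 = 0.0000076
P(X≥2) = 1 − 0.5386151 − 0.3437969 = 0.1175880
Ratio = 0.0000076 / 0.1175880 = 0.0000651

0.00007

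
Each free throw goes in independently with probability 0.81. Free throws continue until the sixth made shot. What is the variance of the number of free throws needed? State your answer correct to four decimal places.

Y = total free throws until the sixth success; negative binomial with r=6, p=0.81.
Var(Y) = r(1−p)/p² = 6·0.19 / 0.81² = 1.737540

1.7375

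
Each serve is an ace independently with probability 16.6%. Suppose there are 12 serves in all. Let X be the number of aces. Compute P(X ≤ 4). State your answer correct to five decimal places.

X ~ Binomial(12, 0.166); P(X ≤ 4) = Σ C(12,k) p^k (1−p)^(12−k) over k:
  k=0: C(12,0)·0.166^0·0.834^12 = 0.1132381
  k=1: C(12,1)·0.166^1·0.834^11 = 0.2704680
  k=2: C(12,2)·0.166^2·0.834^10 = 0.2960879
  k=3: C(12,3)·0.166^3·0.834^9 = 0.1964452
  k=4: C(12,4)·0.166^4·0.834^8 = 0.0879764
Total = 0.9642155

0.96422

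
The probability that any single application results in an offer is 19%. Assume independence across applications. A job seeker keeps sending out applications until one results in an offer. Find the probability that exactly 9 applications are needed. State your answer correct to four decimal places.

Geometric (trials to first success), p = 0.19.
P(Y = 9) = (1−p)^8 · p = 0.1853 · 0.19 = 0.035207

0.0352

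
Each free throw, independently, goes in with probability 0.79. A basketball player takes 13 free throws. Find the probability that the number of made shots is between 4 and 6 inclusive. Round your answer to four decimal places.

0.0092

X ~ Binomial(13, 0.79); P(4 ≤ X ≤ 6) = Σ C(13,k) p^k (1−p)^(13−k) over k:
  k=4: C(13,4)·0.79^4·0.21^9 = 0.000221
  k=5: C(13,5)·0.79^5·0.21^8 = 0.001498
  k=6: C(13,6)·0.79^6·0.21^7 = 0.007513
Total = 0.009232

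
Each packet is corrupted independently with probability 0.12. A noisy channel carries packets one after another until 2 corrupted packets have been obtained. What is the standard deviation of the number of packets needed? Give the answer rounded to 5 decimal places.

11.05542

Y = total packets until the second success; negative binomial with r=2, p=0.12.
SD(Y) = √[r(1−p)/p²] = √(122.2222222) = 11.0554160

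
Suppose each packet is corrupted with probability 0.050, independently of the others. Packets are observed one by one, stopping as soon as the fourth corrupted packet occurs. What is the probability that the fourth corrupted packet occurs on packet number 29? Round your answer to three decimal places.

Y = trial on which the fourth success occurs; negative binomial, r=4, p=0.05.
P(Y=29) = C(28,3) · p^4 · (1−p)^25
= 3276 · 6.25e-06 · 0.27739 = 0.00568

0.006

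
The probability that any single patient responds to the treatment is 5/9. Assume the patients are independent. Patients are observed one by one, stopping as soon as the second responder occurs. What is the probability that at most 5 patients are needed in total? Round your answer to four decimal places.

Finishing within 5 patients ⇔ at least 2 successes in the first 5. With X ~ Binomial(5, 0.555556), P(Y ≤ 5) = 1 − P(X ≤ 1).
  k=0: C(5,0)·0.555556^0·0.444444^5 = 0.017342
  k=1: C(5,1)·0.555556^1·0.444444^4 = 0.108385
1 − 0.125726 = 0.874274

0.8743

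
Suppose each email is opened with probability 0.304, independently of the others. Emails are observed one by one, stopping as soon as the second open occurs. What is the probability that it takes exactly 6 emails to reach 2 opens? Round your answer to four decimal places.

Y = trial on which the second success occurs; negative binomial, r=2, p=0.304.
P(Y=6) = C(5,1) · p^2 · (1−p)^4
= 5 · 0.092416 · 0.23466 = 0.108431

0.1084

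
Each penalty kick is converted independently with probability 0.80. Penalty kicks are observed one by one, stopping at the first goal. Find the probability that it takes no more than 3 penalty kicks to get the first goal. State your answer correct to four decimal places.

0.9920

Y = number of penalty kicks to the first success; geometric, p = 0.80.
P(Y ≤ 3) = 1 − (1−p)^3 = 1 − 0.008000 = 0.992000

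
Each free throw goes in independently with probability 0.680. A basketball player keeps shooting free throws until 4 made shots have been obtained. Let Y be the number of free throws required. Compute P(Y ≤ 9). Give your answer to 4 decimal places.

0.9652

Finishing within 9 free throws ⇔ at least 4 successes in the first 9. With X ~ Binomial(9, 0.68), P(Y ≤ 9) = 1 − P(X ≤ 3).
  k=0: C(9,0)·0.68^0·0.32^9 = 0.000035
  k=1: C(9,1)·0.68^1·0.32^8 = 0.000673
  k=2: C(9,2)·0.68^2·0.32^7 = 0.005720
  k=3: C(9,3)·0.68^3·0.32^6 = 0.028360
1 − 0.034788 = 0.965212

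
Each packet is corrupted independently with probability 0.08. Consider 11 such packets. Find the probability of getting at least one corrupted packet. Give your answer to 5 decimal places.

0.60036

P(at least one) = 1 − P(none) = 1 − (1 − 0.08)^11
= 1 − 0.3996374 = 0.6003626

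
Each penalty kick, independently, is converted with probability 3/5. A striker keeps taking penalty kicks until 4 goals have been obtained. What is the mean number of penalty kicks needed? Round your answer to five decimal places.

Y = total penalty kicks until the fourth success; negative binomial with r=4, p=0.60.
E[Y] = r / p = 4 / 0.60 = 6.6666667

6.66667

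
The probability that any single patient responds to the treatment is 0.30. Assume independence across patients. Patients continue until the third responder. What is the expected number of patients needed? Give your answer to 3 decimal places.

10.000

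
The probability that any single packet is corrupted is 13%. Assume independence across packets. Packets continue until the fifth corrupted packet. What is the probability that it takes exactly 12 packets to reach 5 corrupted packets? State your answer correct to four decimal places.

Y = trial on which the fifth success occurs; negative binomial, r=5, p=0.13.
P(Y=12) = C(11,4) · p^5 · (1−p)^7
= 330 · 3.7129e-05 · 0.37725 = 0.004622

0.0046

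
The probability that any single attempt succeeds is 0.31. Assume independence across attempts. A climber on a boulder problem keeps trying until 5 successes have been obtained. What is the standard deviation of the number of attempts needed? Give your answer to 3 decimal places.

Y = total attempts until the fifth success; negative binomial with r=5, p=0.31.
SD(Y) = √[r(1−p)/p²] = √(35.90010) = 5.99167

5.992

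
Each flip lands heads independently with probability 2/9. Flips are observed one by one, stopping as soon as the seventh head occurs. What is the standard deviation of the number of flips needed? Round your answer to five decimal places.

Y = total flips until the seventh success; negative binomial with r=7, p=0.222222.
SD(Y) = √[r(1−p)/p²] = √(110.2500000) = 10.5000000

10.50000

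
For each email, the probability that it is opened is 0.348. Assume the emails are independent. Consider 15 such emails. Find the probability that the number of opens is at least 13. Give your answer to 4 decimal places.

X ~ Binomial(15, 0.348); P(X ≥ 13) = Σ C(15,k) p^k (1−p)^(15−k) over k:
  k=13: C(15,13)·0.348^13·0.652^2 = 0.000049
  k=14: C(15,14)·0.348^14·0.652^1 = 0.000004
  k=15: C(15,15)·0.348^15·0.652^0 = 0.000000
Total = 0.000053

0.0001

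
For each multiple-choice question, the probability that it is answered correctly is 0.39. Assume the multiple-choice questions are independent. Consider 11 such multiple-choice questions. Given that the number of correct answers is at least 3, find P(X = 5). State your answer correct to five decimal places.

X ~ Binomial(11, 0.39). Want P(X=5 | X≥3) = P(X=5) / P(X≥3).
P(X=5) = C(11,5)·0.39^5·0.61^6 = 0.2147554
P(X≥3) = 1 − 0.0043514 − 0.0306024 − 0.0978274 = 0.8672188
Ratio = 0.2147554 / 0.8672188 = 0.2476369

0.24764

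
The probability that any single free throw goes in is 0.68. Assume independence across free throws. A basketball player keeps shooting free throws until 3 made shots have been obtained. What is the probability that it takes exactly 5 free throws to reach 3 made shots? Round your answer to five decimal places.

Y = trial on which the third success occurs; negative binomial, r=3, p=0.68.
P(Y=5) = C(4,2) · p^3 · (1−p)^2
= 6 · 0.31443 · 0.1024 = 0.1931870

0.19319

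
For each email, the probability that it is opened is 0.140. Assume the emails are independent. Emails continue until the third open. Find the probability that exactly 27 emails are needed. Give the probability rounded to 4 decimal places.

0.0239

Y = trial on which the third success occurs; negative binomial, r=3, p=0.14.
P(Y=27) = C(26,2) · p^3 · (1−p)^24
= 325 · 0.002744 · 0.026789 = 0.023891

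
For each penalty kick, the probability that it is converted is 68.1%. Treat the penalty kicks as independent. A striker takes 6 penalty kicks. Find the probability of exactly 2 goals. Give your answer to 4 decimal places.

X ~ Binomial(n=6, p=0.681).
P(X=2) = C(6,2) · p^2 · (1−p)^4
= 15 · 0.46376 · 0.010355 = 0.072036

0.0720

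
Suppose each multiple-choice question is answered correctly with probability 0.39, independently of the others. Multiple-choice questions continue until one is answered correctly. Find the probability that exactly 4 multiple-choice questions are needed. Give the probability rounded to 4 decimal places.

Geometric (trials to first success), p = 0.39.
P(Y = 4) = (1−p)^3 · p = 0.22698 · 0.39 = 0.088523

0.0885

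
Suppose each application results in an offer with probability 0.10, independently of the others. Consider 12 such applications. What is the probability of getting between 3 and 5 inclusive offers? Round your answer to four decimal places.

X ~ Binomial(12, 0.10); P(3 ≤ X ≤ 5) = Σ C(12,k) p^k (1−p)^(12−k) over k:
  k=3: C(12,3)·0.10^3·0.90^9 = 0.085233
  k=4: C(12,4)·0.10^4·0.90^8 = 0.021308
  k=5: C(12,5)·0.10^5·0.90^7 = 0.003788
Total = 0.110329

0.1103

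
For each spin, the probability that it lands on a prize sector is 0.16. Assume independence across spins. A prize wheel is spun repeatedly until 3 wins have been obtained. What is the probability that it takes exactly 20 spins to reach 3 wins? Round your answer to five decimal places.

0.03615

Y = trial on which the third success occurs; negative binomial, r=3, p=0.16.
P(Y=20) = C(19,2) · p^3 · (1−p)^17
= 171 · 0.004096 · 0.051612 = 0.0361496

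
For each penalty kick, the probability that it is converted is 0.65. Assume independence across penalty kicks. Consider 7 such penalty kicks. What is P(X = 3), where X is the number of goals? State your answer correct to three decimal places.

X ~ Binomial(n=7, p=0.65).
P(X=3) = C(7,3) · p^3 · (1−p)^4
= 35 · 0.27463 · 0.015006 = 0.14424

0.144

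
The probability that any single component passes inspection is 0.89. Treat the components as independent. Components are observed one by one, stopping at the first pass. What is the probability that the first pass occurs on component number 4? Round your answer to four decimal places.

0.0012

Geometric (trials to first success), p = 0.89.
P(Y = 4) = (1−p)^3 · p = 0.001331 · 0.89 = 0.001185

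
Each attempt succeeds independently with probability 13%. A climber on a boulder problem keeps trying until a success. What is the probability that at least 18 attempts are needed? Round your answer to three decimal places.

Y = number of attempts to the first success; geometric, p = 0.13.
P(Y > 17) = P(first 17 all fail) = (1−p)^17 = 0.09372

0.094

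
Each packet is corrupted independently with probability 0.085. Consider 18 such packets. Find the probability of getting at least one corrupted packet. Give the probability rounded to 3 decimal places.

P(at least one) = 1 − P(none) = 1 − (1 − 0.085)^18
= 1 − 0.20211 = 0.79789

0.798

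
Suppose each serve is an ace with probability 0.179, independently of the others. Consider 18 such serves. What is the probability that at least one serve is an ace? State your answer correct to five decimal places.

P(at least one) = 1 − P(none) = 1 − (1 − 0.179)^18
= 1 − 0.0287195 = 0.9712805

0.97128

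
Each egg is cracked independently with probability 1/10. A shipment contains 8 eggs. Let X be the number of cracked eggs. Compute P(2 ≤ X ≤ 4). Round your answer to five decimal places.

0.18646

X ~ Binomial(8, 0.10); P(2 ≤ X ≤ 4) = Σ C(8,k) p^k (1−p)^(8−k) over k:
  k=2: C(8,2)·0.10^2·0.90^6 = 0.1488035
  k=3: C(8,3)·0.10^3·0.90^5 = 0.0330674
  k=4: C(8,4)·0.10^4·0.90^4 = 0.0045927
Total = 0.1864636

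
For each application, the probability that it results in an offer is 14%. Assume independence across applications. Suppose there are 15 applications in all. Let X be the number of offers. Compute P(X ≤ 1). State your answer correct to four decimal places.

0.3583

X ~ Binomial(15, 0.14); P(X ≤ 1) = Σ C(15,k) p^k (1−p)^(15−k) over k:
  k=0: C(15,0)·0.14^0·0.86^15 = 0.104106
  k=1: C(15,1)·0.14^1·0.86^14 = 0.254213
Total = 0.358319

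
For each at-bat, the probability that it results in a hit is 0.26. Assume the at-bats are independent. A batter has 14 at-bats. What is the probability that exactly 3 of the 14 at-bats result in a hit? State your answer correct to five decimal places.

0.23312

X ~ Binomial(n=14, p=0.26).
P(X=3) = C(14,3) · p^3 · (1−p)^11
= 364 · 0.017576 · 0.036438 = 0.2331151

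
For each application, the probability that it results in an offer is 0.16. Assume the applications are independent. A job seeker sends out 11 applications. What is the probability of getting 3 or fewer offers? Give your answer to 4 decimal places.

X ~ Binomial(11, 0.16); P(X ≤ 3) = Σ C(11,k) p^k (1−p)^(11−k) over k:
  k=0: C(11,0)·0.16^0·0.84^11 = 0.146917
  k=1: C(11,1)·0.16^1·0.84^10 = 0.307826
  k=2: C(11,2)·0.16^2·0.84^9 = 0.293168
  k=3: C(11,3)·0.16^3·0.84^8 = 0.167524
Total = 0.915435

0.9154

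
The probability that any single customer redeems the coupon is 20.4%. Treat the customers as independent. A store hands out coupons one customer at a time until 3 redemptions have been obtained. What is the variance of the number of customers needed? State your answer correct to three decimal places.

Y = total customers until the third success; negative binomial with r=3, p=0.204.
Var(Y) = r(1−p)/p² = 3·0.796 / 0.204² = 57.38178

57.382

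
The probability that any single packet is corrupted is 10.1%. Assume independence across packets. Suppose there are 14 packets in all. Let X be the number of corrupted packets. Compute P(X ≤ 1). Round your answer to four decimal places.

X ~ Binomial(14, 0.101); P(X ≤ 1) = Σ C(14,k) p^k (1−p)^(14−k) over k:
  k=0: C(14,0)·0.101^0·0.899^14 = 0.225235
  k=1: C(14,1)·0.101^1·0.899^13 = 0.354263
Total = 0.579498

0.5795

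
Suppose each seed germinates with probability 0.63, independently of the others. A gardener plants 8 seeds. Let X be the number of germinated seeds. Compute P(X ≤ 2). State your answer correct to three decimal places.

X ~ Binomial(8, 0.63); P(X ≤ 2) = Σ C(8,k) p^k (1−p)^(8−k) over k:
  k=0: C(8,0)·0.63^0·0.37^8 = 0.00035
  k=1: C(8,1)·0.63^1·0.37^7 = 0.00478
  k=2: C(8,2)·0.63^2·0.37^6 = 0.02851
Total = 0.03365

0.034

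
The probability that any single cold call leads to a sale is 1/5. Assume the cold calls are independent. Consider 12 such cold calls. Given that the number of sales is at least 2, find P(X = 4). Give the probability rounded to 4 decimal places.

X ~ Binomial(12, 0.20). Want P(X=4 | X≥2) = P(X=4) / P(X≥2).
P(X=4) = C(12,4)·0.20^4·0.80^8 = 0.132876
P(X≥2) = 1 − 0.068719 − 0.206158 = 0.725122
Ratio = 0.132876 / 0.725122 = 0.183246

0.1832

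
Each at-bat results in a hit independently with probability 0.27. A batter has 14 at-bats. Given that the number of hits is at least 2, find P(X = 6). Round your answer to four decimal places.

0.1015

X ~ Binomial(14, 0.27). Want P(X=6 | X≥2) = P(X=6) / P(X≥2).
P(X=6) = C(14,6)·0.27^6·0.73^8 = 0.093825
P(X≥2) = 1 − 0.012205 − 0.063196 = 0.924600
Ratio = 0.093825 / 0.924600 = 0.101477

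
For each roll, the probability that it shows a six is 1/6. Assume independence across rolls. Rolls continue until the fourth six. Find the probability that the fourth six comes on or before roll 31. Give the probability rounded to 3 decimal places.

Finishing within 31 rolls ⇔ at least 4 successes in the first 31. With X ~ Binomial(31, 0.166667), P(Y ≤ 31) = 1 − P(X ≤ 3).
  k=0: C(31,0)·0.166667^0·0.833333^31 = 0.00351
  k=1: C(31,1)·0.166667^1·0.833333^30 = 0.02177
  k=2: C(31,2)·0.166667^2·0.833333^29 = 0.06530
  k=3: C(31,3)·0.166667^3·0.833333^28 = 0.12624
1 − 0.21681 = 0.78319

0.783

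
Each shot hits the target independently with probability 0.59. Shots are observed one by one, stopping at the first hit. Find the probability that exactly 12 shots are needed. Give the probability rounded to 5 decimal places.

0.00003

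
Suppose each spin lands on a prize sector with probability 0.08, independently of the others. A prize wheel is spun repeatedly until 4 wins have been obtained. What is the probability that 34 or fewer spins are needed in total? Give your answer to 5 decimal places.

Finishing within 34 spins ⇔ at least 4 successes in the first 34. With X ~ Binomial(34, 0.08), P(Y ≤ 34) = 1 − P(X ≤ 3).
  k=0: C(34,0)·0.08^0·0.92^34 = 0.0587200
  k=1: C(34,1)·0.08^1·0.92^33 = 0.1736070
  k=2: C(34,2)·0.08^2·0.92^32 = 0.2490883
  k=3: C(34,3)·0.08^3·0.92^31 = 0.2310384
1 − 0.7124537 = 0.2875463

0.28755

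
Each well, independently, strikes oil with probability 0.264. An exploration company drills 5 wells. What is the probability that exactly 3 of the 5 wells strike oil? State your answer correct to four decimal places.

0.0997

X ~ Binomial(n=5, p=0.264).
P(X=3) = C(5,3) · p^3 · (1−p)^2
= 10 · 0.0184 · 0.5417 = 0.099671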